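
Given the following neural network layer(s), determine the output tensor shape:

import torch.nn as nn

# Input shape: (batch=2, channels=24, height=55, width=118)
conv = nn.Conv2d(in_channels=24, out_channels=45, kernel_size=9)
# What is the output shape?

Input shape: (2, 24, 55, 118)
Output shape: (2, 45, 47, 110)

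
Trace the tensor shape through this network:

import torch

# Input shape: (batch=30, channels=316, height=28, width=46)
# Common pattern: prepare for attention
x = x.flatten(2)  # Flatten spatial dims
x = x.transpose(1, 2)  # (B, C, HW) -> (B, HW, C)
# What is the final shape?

Input shape: (30, 316, 28, 46)
  -> after flatten(2): (30, 316, 1288)
Output shape: (30, 1288, 316)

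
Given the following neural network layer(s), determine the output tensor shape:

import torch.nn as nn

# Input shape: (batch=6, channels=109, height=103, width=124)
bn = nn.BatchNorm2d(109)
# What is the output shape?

Input shape: (6, 109, 103, 124)
Output shape: (6, 109, 103, 124)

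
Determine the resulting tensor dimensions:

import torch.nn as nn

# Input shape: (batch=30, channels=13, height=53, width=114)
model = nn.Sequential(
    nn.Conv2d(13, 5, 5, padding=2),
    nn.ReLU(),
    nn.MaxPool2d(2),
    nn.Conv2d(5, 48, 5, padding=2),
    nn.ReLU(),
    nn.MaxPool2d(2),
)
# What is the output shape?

Input shape: (30, 13, 53, 114)
  -> after first Conv2d: (30, 5, 53, 114)
  -> after first MaxPool2d: (30, 5, 26, 57)
  -> after second Conv2d: (30, 48, 26, 57)
Output shape: (30, 48, 13, 28)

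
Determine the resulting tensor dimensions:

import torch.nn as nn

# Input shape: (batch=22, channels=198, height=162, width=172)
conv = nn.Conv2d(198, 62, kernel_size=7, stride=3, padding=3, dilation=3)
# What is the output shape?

Input shape: (22, 198, 162, 172)
Output shape: (22, 62, 50, 54)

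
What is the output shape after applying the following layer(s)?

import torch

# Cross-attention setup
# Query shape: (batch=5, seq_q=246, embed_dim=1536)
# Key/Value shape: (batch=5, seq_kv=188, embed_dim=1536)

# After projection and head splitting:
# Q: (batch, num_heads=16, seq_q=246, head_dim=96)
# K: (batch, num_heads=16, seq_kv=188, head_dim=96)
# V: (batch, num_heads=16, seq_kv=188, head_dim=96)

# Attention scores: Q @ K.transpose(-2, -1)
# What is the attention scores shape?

Input shape: (5, 246, 1536)
Output shape: (5, 16, 246, 188)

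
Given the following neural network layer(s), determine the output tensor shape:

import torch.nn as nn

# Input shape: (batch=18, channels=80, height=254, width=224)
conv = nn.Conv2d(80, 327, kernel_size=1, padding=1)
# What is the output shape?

Input shape: (18, 80, 254, 224)
Output shape: (18, 327, 256, 226)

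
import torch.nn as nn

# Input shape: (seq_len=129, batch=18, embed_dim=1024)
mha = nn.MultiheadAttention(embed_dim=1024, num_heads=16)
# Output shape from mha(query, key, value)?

Input shape: (129, 18, 1024)
Output shape: (129, 18, 1024)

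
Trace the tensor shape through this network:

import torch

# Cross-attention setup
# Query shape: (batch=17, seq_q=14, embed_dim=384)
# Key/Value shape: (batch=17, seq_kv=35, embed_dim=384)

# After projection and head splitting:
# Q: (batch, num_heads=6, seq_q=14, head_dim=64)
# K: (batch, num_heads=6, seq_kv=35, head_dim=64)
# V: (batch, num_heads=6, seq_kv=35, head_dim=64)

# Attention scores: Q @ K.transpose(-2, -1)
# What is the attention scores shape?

Input shape: (17, 14, 384)
Output shape: (17, 6, 14, 35)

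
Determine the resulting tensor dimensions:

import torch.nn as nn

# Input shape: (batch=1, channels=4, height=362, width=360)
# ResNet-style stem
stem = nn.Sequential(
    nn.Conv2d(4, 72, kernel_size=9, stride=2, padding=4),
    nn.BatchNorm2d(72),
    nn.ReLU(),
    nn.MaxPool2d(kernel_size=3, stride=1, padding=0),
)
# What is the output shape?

Input shape: (1, 4, 362, 360)
  -> after Conv2d 9x9 stride=2: (1, 72, 181, 180)
Output shape: (1, 72, 179, 178)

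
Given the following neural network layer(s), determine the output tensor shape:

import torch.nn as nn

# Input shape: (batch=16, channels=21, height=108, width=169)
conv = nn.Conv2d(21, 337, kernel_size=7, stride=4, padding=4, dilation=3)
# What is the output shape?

Input shape: (16, 21, 108, 169)
Output shape: (16, 337, 25, 40)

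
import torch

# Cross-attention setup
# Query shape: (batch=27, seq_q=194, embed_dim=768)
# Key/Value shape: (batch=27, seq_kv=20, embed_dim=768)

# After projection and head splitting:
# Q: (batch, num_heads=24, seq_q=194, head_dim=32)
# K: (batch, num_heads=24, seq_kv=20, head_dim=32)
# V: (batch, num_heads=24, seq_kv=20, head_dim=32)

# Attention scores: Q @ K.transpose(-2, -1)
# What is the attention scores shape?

Input shape: (27, 194, 768)
Output shape: (27, 24, 194, 20)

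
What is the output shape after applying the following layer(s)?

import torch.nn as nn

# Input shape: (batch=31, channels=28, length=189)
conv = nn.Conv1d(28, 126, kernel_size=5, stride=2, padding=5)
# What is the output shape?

Input shape: (31, 28, 189)
Output shape: (31, 126, 98)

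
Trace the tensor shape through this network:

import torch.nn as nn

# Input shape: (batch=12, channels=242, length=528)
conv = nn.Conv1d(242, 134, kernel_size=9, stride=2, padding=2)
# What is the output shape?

Input shape: (12, 242, 528)
Output shape: (12, 134, 262)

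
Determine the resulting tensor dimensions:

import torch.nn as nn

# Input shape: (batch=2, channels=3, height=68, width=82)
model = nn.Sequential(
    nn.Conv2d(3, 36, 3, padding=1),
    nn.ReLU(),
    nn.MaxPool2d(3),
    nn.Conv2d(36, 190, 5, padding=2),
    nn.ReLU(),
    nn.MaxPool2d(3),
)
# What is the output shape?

Input shape: (2, 3, 68, 82)
  -> after first Conv2d: (2, 36, 68, 82)
  -> after first MaxPool2d: (2, 36, 22, 27)
  -> after second Conv2d: (2, 190, 22, 27)
Output shape: (2, 190, 7, 9)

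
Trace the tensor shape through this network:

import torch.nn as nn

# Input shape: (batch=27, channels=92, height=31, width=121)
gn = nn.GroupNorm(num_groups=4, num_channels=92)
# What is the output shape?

Input shape: (27, 92, 31, 121)
Output shape: (27, 92, 31, 121)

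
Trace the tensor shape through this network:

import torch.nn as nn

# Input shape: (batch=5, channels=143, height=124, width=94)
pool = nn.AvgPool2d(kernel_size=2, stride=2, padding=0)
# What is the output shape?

Input shape: (5, 143, 124, 94)
Output shape: (5, 143, 62, 47)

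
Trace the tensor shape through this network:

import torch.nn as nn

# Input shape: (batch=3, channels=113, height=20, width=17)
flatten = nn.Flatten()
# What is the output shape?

Input shape: (3, 113, 20, 17)
Output shape: (3, 38420)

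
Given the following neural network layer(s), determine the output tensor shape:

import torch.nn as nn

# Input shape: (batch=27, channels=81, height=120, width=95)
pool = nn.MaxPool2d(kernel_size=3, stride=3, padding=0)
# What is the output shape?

Input shape: (27, 81, 120, 95)
Output shape: (27, 81, 40, 31)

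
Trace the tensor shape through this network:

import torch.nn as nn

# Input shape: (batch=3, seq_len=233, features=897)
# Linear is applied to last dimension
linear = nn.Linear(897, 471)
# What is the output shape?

Input shape: (3, 233, 897)
Output shape: (3, 233, 471)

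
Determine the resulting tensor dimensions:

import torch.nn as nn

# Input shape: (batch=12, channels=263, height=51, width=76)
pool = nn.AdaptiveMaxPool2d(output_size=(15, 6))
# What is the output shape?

Input shape: (12, 263, 51, 76)
Output shape: (12, 263, 15, 6)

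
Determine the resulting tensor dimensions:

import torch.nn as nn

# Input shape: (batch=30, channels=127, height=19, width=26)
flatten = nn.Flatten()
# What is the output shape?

Input shape: (30, 127, 19, 26)
Output shape: (30, 62738)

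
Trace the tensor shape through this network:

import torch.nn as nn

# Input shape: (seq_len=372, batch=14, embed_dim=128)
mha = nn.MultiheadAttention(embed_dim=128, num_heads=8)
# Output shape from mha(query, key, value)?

Input shape: (372, 14, 128)
Output shape: (372, 14, 128)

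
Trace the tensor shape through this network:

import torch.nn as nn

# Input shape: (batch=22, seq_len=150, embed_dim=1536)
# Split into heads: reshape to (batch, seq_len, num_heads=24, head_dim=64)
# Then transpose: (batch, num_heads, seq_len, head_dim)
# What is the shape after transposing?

Input shape: (22, 150, 1536)
  -> after reshape: (22, 150, 24, 64)
Output shape: (22, 24, 150, 64)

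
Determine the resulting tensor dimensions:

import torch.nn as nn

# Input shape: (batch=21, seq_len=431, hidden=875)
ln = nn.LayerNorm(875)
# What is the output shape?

Input shape: (21, 431, 875)
Output shape: (21, 431, 875)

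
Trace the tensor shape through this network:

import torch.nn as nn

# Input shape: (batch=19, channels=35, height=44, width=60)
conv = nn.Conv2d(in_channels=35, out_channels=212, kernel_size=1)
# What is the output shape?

Input shape: (19, 35, 44, 60)
Output shape: (19, 212, 44, 60)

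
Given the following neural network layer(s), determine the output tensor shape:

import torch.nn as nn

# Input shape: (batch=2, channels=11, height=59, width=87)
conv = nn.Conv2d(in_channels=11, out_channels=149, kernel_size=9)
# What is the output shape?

Input shape: (2, 11, 59, 87)
Output shape: (2, 149, 51, 79)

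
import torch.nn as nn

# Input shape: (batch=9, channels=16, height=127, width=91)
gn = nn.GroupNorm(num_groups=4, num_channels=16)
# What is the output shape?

Input shape: (9, 16, 127, 91)
Output shape: (9, 16, 127, 91)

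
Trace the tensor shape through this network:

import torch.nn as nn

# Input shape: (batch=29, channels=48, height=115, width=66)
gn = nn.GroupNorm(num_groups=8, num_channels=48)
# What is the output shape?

Input shape: (29, 48, 115, 66)
Output shape: (29, 48, 115, 66)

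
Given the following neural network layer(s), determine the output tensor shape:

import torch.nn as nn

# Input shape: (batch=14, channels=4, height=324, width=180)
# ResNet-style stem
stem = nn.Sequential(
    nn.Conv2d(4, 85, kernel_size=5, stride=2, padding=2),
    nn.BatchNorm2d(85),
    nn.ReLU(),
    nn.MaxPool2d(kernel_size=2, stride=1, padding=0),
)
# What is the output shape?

Input shape: (14, 4, 324, 180)
  -> after Conv2d 5x5 stride=2: (14, 85, 162, 90)
Output shape: (14, 85, 161, 89)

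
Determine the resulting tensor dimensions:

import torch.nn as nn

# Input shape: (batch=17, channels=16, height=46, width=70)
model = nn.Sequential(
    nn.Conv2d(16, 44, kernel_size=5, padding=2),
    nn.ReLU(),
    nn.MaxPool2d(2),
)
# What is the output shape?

Input shape: (17, 16, 46, 70)
  -> after Conv2d: (17, 44, 46, 70)
  -> after ReLU: (17, 44, 46, 70)
Output shape: (17, 44, 23, 35)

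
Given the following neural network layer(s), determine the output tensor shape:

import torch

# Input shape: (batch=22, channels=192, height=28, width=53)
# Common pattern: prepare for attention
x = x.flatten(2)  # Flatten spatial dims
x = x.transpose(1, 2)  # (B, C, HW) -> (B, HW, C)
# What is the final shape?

Input shape: (22, 192, 28, 53)
  -> after flatten(2): (22, 192, 1484)
Output shape: (22, 1484, 192)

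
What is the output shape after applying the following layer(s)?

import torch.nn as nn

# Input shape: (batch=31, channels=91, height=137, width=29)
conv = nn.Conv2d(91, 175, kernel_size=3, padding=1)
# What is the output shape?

Input shape: (31, 91, 137, 29)
Output shape: (31, 175, 137, 29)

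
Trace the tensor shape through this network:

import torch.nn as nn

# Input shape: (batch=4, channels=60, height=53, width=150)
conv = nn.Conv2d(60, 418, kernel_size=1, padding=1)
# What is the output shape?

Input shape: (4, 60, 53, 150)
Output shape: (4, 418, 55, 152)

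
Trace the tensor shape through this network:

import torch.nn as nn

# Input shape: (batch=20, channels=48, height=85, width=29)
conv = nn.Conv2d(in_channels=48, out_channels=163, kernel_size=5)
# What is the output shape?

Input shape: (20, 48, 85, 29)
Output shape: (20, 163, 81, 25)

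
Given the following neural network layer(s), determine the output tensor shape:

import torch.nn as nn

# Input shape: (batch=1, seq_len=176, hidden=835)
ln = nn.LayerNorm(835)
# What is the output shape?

Input shape: (1, 176, 835)
Output shape: (1, 176, 835)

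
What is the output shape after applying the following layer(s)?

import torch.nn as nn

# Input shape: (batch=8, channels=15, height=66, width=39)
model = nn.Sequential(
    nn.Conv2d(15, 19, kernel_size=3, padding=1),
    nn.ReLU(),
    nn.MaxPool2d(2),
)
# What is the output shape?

Input shape: (8, 15, 66, 39)
  -> after Conv2d: (8, 19, 66, 39)
  -> after ReLU: (8, 19, 66, 39)
Output shape: (8, 19, 33, 19)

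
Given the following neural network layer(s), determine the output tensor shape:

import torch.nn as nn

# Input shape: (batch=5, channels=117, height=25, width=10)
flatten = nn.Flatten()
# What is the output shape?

Input shape: (5, 117, 25, 10)
Output shape: (5, 29250)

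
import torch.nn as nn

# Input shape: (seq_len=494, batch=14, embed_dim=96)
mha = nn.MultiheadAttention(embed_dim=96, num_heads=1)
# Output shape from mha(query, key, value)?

Input shape: (494, 14, 96)
Output shape: (494, 14, 96)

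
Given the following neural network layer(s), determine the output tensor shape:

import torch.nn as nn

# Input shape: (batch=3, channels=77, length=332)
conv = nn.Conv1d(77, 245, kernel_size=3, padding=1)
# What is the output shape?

Input shape: (3, 77, 332)
Output shape: (3, 245, 332)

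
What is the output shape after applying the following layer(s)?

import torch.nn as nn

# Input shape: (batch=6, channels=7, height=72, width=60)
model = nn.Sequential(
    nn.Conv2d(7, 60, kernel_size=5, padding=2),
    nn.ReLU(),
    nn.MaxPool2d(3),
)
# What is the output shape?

Input shape: (6, 7, 72, 60)
  -> after Conv2d: (6, 60, 72, 60)
  -> after ReLU: (6, 60, 72, 60)
Output shape: (6, 60, 24, 20)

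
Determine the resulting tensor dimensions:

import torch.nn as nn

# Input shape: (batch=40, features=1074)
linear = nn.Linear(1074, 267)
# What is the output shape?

Input shape: (40, 1074)
Output shape: (40, 267)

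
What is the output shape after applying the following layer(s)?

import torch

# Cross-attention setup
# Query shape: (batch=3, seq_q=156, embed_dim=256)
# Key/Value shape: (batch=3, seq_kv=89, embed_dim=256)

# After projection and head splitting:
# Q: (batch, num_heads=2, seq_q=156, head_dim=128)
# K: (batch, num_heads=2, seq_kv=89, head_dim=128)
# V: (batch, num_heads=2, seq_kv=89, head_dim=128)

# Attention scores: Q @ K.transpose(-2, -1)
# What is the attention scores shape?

Input shape: (3, 156, 256)
Output shape: (3, 2, 156, 89)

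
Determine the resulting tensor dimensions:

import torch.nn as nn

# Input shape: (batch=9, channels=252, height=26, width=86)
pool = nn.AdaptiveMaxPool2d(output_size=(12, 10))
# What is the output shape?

Input shape: (9, 252, 26, 86)
Output shape: (9, 252, 12, 10)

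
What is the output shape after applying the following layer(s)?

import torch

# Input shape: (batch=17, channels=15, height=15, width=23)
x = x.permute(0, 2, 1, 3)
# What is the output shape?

Input shape: (17, 15, 15, 23)
Output shape: (17, 15, 15, 23)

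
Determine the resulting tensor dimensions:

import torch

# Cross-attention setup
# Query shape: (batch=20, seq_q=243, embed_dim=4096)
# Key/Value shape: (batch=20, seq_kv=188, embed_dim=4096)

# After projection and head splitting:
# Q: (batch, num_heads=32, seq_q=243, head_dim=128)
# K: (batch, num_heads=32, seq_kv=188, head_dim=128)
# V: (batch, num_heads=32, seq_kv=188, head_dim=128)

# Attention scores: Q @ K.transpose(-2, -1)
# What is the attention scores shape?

Input shape: (20, 243, 4096)
Output shape: (20, 32, 243, 188)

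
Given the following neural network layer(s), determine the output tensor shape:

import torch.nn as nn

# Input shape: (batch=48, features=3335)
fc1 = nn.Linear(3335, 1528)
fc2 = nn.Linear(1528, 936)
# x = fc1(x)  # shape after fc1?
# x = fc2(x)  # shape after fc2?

Input shape: (48, 3335)
  -> after fc1: (48, 1528)
Output shape: (48, 936)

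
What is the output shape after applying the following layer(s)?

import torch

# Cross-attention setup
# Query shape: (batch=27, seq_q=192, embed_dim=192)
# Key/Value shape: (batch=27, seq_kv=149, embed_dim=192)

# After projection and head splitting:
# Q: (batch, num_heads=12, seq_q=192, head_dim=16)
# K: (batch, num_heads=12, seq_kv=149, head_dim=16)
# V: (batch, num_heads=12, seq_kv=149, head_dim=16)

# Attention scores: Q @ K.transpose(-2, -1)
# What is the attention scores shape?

Input shape: (27, 192, 192)
Output shape: (27, 12, 192, 149)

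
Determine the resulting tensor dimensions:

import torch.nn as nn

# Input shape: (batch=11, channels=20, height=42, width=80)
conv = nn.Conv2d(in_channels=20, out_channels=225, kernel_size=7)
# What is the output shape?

Input shape: (11, 20, 42, 80)
Output shape: (11, 225, 36, 74)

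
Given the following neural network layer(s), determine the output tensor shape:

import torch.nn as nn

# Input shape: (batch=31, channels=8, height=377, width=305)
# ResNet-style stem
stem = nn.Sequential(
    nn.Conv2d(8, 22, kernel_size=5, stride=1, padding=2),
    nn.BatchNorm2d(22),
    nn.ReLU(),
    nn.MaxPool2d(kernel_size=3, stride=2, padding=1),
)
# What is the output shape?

Input shape: (31, 8, 377, 305)
  -> after Conv2d 5x5 stride=1: (31, 22, 377, 305)
Output shape: (31, 22, 189, 153)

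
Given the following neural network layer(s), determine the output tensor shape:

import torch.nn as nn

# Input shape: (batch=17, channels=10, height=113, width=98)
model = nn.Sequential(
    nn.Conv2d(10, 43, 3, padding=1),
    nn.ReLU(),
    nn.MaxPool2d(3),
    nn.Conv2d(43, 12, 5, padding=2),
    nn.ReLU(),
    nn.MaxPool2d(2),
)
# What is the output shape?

Input shape: (17, 10, 113, 98)
  -> after first Conv2d: (17, 43, 113, 98)
  -> after first MaxPool2d: (17, 43, 37, 32)
  -> after second Conv2d: (17, 12, 37, 32)
Output shape: (17, 12, 18, 16)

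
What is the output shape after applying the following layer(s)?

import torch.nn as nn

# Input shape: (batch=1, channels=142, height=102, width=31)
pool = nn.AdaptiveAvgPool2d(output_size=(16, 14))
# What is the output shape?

Input shape: (1, 142, 102, 31)
Output shape: (1, 142, 16, 14)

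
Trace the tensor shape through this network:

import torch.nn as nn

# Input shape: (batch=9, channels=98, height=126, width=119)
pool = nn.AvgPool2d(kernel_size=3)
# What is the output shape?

Input shape: (9, 98, 126, 119)
Output shape: (9, 98, 42, 39)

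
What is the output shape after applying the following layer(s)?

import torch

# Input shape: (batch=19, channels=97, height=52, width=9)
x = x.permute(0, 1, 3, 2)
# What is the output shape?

Input shape: (19, 97, 52, 9)
Output shape: (19, 97, 9, 52)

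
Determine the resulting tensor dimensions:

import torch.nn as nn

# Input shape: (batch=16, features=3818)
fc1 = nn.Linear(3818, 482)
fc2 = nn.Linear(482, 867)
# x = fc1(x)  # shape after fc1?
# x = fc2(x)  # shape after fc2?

Input shape: (16, 3818)
  -> after fc1: (16, 482)
Output shape: (16, 867)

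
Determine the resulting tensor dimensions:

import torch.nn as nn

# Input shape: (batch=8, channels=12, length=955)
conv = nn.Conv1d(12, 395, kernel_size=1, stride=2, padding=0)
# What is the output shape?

Input shape: (8, 12, 955)
Output shape: (8, 395, 478)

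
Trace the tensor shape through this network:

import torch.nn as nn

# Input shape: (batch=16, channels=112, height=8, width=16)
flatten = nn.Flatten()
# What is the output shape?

Input shape: (16, 112, 8, 16)
Output shape: (16, 14336)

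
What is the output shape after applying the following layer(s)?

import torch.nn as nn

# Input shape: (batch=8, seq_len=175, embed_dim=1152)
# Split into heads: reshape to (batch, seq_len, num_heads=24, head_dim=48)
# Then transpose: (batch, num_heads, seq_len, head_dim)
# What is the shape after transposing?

Input shape: (8, 175, 1152)
  -> after reshape: (8, 175, 24, 48)
Output shape: (8, 24, 175, 48)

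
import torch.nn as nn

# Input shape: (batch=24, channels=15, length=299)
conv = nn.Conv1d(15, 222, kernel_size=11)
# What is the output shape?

Input shape: (24, 15, 299)
Output shape: (24, 222, 289)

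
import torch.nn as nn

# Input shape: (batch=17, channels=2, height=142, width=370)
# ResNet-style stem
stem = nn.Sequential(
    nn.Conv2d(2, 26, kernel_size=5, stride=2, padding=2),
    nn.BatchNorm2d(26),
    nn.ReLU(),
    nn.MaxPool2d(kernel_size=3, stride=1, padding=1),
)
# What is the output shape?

Input shape: (17, 2, 142, 370)
  -> after Conv2d 5x5 stride=2: (17, 26, 71, 185)
Output shape: (17, 26, 71, 185)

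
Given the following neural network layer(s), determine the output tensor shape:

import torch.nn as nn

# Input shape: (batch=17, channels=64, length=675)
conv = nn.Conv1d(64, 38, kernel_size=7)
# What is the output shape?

Input shape: (17, 64, 675)
Output shape: (17, 38, 669)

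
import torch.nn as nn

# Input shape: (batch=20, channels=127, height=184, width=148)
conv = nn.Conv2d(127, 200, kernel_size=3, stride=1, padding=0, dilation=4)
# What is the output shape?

Input shape: (20, 127, 184, 148)
Output shape: (20, 200, 176, 140)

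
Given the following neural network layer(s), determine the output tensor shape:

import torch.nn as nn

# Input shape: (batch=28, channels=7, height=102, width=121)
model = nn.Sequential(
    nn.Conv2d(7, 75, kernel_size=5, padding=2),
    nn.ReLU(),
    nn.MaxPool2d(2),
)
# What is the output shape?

Input shape: (28, 7, 102, 121)
  -> after Conv2d: (28, 75, 102, 121)
  -> after ReLU: (28, 75, 102, 121)
Output shape: (28, 75, 51, 60)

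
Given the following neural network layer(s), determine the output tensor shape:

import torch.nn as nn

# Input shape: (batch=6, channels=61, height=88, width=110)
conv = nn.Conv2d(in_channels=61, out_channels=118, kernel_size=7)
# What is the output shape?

Input shape: (6, 61, 88, 110)
Output shape: (6, 118, 82, 104)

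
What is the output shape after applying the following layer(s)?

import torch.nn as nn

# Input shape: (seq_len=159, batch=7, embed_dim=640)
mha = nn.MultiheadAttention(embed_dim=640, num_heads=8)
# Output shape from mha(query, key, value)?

Input shape: (159, 7, 640)
Output shape: (159, 7, 640)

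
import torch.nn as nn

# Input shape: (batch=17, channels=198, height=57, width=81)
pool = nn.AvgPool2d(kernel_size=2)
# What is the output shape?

Input shape: (17, 198, 57, 81)
Output shape: (17, 198, 28, 40)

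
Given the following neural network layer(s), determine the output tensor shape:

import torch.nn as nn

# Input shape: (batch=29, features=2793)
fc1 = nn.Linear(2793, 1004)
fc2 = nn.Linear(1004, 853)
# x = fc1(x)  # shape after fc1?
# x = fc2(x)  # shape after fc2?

Input shape: (29, 2793)
  -> after fc1: (29, 1004)
Output shape: (29, 853)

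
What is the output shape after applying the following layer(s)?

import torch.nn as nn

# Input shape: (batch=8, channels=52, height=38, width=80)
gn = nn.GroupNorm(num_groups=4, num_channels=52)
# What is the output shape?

Input shape: (8, 52, 38, 80)
Output shape: (8, 52, 38, 80)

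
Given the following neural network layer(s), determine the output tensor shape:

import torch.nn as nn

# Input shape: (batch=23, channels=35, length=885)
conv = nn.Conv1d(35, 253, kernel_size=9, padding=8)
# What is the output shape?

Input shape: (23, 35, 885)
Output shape: (23, 253, 893)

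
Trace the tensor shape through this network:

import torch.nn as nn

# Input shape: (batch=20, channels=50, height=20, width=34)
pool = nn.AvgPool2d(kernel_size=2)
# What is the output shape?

Input shape: (20, 50, 20, 34)
Output shape: (20, 50, 10, 17)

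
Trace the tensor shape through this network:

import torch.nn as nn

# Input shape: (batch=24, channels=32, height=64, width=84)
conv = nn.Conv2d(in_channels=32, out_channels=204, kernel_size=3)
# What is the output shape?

Input shape: (24, 32, 64, 84)
Output shape: (24, 204, 62, 82)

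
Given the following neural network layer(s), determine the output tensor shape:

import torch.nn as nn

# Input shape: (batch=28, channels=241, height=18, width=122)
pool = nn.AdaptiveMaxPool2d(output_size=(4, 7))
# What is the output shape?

Input shape: (28, 241, 18, 122)
Output shape: (28, 241, 4, 7)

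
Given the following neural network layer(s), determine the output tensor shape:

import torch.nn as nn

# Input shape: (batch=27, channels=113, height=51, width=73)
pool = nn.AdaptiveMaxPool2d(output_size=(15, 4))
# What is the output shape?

Input shape: (27, 113, 51, 73)
Output shape: (27, 113, 15, 4)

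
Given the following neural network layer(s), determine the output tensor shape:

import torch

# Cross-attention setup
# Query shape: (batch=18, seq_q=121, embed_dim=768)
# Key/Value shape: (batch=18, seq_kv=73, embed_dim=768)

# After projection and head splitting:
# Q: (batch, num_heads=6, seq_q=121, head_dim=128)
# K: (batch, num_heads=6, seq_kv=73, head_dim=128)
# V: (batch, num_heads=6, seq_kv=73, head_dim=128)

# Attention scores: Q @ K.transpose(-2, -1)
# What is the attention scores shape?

Input shape: (18, 121, 768)
Output shape: (18, 6, 121, 73)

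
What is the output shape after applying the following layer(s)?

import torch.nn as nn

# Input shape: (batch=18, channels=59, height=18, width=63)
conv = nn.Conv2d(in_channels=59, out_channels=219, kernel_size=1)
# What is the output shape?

Input shape: (18, 59, 18, 63)
Output shape: (18, 219, 18, 63)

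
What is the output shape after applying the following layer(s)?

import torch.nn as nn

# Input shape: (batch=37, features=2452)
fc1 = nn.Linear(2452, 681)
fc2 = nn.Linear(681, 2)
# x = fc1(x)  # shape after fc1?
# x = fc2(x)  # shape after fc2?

Input shape: (37, 2452)
  -> after fc1: (37, 681)
Output shape: (37, 2)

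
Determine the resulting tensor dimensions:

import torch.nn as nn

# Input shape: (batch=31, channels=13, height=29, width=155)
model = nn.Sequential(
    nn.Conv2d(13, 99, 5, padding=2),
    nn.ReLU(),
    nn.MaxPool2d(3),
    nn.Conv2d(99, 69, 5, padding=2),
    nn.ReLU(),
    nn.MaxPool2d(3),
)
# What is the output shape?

Input shape: (31, 13, 29, 155)
  -> after first Conv2d: (31, 99, 29, 155)
  -> after first MaxPool2d: (31, 99, 9, 51)
  -> after second Conv2d: (31, 69, 9, 51)
Output shape: (31, 69, 3, 17)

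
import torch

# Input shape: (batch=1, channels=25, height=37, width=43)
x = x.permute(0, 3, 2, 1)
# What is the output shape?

Input shape: (1, 25, 37, 43)
Output shape: (1, 43, 37, 25)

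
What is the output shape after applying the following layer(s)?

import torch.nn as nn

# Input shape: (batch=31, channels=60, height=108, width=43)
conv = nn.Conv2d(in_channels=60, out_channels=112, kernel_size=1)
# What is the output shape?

Input shape: (31, 60, 108, 43)
Output shape: (31, 112, 108, 43)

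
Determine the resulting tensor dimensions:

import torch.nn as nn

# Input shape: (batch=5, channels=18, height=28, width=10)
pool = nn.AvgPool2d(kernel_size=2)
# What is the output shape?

Input shape: (5, 18, 28, 10)
Output shape: (5, 18, 14, 5)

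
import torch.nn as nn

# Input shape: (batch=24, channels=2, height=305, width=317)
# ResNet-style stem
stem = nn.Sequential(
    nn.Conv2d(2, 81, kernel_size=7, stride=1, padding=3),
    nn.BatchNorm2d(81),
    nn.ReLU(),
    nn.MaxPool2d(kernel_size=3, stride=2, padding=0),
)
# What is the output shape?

Input shape: (24, 2, 305, 317)
  -> after Conv2d 7x7 stride=1: (24, 81, 305, 317)
Output shape: (24, 81, 152, 158)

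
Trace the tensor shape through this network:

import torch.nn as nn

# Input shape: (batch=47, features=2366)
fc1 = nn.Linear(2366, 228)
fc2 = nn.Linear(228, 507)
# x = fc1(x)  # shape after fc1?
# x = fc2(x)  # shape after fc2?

Input shape: (47, 2366)
  -> after fc1: (47, 228)
Output shape: (47, 507)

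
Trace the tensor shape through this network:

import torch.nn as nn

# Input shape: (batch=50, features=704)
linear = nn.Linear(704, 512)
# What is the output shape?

Input shape: (50, 704)
Output shape: (50, 512)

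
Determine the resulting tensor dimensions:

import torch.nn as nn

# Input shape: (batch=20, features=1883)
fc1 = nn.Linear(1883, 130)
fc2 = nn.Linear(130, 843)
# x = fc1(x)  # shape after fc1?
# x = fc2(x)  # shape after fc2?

Input shape: (20, 1883)
  -> after fc1: (20, 130)
Output shape: (20, 843)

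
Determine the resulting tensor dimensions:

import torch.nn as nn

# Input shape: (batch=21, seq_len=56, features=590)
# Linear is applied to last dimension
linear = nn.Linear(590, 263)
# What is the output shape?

Input shape: (21, 56, 590)
Output shape: (21, 56, 263)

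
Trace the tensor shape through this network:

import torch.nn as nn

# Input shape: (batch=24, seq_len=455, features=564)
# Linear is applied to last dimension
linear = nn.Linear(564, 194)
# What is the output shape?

Input shape: (24, 455, 564)
Output shape: (24, 455, 194)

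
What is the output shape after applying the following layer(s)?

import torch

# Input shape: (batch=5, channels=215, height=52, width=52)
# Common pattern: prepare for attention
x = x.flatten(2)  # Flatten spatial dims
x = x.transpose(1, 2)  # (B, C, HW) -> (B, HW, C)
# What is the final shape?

Input shape: (5, 215, 52, 52)
  -> after flatten(2): (5, 215, 2704)
Output shape: (5, 2704, 215)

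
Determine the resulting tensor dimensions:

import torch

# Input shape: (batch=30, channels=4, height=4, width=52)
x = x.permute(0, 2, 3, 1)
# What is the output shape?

Input shape: (30, 4, 4, 52)
Output shape: (30, 4, 52, 4)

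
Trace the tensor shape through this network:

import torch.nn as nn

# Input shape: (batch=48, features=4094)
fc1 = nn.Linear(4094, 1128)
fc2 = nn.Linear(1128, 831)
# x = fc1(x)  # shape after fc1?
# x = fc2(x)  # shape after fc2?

Input shape: (48, 4094)
  -> after fc1: (48, 1128)
Output shape: (48, 831)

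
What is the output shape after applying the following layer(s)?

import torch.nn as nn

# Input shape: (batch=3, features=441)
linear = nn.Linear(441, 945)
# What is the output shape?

Input shape: (3, 441)
Output shape: (3, 945)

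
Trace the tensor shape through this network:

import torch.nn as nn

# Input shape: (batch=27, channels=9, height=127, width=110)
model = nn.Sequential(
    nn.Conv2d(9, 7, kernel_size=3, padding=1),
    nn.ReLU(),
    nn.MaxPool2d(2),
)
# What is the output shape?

Input shape: (27, 9, 127, 110)
  -> after Conv2d: (27, 7, 127, 110)
  -> after ReLU: (27, 7, 127, 110)
Output shape: (27, 7, 63, 55)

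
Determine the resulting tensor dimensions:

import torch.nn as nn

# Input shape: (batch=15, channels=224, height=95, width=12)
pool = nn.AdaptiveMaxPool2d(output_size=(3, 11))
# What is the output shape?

Input shape: (15, 224, 95, 12)
Output shape: (15, 224, 3, 11)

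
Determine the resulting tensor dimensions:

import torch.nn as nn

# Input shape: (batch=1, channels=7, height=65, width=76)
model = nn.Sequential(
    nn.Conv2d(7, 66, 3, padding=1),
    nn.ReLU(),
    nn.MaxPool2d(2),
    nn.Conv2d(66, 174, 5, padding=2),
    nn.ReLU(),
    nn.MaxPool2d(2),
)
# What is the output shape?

Input shape: (1, 7, 65, 76)
  -> after first Conv2d: (1, 66, 65, 76)
  -> after first MaxPool2d: (1, 66, 32, 38)
  -> after second Conv2d: (1, 174, 32, 38)
Output shape: (1, 174, 16, 19)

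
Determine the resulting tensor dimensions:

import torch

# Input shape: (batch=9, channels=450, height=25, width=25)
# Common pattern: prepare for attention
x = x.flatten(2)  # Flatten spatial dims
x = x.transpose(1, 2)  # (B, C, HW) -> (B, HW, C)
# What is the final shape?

Input shape: (9, 450, 25, 25)
  -> after flatten(2): (9, 450, 625)
Output shape: (9, 625, 450)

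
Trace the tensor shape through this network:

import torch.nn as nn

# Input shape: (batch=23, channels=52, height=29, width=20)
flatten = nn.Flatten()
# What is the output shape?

Input shape: (23, 52, 29, 20)
Output shape: (23, 30160)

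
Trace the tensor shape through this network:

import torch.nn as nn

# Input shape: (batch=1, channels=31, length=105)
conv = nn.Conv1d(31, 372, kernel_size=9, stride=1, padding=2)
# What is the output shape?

Input shape: (1, 31, 105)
Output shape: (1, 372, 101)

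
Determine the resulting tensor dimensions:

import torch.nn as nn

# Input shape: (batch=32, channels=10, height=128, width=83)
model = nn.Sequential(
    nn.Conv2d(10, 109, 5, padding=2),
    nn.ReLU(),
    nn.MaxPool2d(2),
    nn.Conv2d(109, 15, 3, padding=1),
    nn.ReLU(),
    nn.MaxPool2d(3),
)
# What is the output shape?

Input shape: (32, 10, 128, 83)
  -> after first Conv2d: (32, 109, 128, 83)
  -> after first MaxPool2d: (32, 109, 64, 41)
  -> after second Conv2d: (32, 15, 64, 41)
Output shape: (32, 15, 21, 13)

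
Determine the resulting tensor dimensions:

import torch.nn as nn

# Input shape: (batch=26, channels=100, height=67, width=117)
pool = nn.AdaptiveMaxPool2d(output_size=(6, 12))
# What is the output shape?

Input shape: (26, 100, 67, 117)
Output shape: (26, 100, 6, 12)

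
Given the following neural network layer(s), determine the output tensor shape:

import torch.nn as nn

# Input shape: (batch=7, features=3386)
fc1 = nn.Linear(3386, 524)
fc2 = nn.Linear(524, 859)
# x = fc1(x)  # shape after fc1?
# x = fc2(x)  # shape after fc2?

Input shape: (7, 3386)
  -> after fc1: (7, 524)
Output shape: (7, 859)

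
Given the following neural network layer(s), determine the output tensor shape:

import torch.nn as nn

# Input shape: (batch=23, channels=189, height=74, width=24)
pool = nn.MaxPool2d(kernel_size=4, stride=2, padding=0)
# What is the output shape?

Input shape: (23, 189, 74, 24)
Output shape: (23, 189, 36, 11)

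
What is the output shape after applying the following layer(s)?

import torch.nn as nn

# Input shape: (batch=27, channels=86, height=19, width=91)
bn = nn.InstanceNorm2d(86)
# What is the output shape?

Input shape: (27, 86, 19, 91)
Output shape: (27, 86, 19, 91)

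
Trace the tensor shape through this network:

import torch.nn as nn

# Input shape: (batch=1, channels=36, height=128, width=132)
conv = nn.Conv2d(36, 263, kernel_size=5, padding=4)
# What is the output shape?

Input shape: (1, 36, 128, 132)
Output shape: (1, 263, 132, 136)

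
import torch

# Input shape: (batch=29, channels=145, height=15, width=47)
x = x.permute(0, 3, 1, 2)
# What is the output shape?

Input shape: (29, 145, 15, 47)
Output shape: (29, 47, 145, 15)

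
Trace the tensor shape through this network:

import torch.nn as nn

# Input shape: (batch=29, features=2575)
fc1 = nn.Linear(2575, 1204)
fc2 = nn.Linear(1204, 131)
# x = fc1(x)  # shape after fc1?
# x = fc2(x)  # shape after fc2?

Input shape: (29, 2575)
  -> after fc1: (29, 1204)
Output shape: (29, 131)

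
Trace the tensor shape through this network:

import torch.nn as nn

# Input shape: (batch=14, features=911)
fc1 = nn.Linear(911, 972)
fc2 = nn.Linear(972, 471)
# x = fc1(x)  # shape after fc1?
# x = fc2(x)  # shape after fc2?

Input shape: (14, 911)
  -> after fc1: (14, 972)
Output shape: (14, 471)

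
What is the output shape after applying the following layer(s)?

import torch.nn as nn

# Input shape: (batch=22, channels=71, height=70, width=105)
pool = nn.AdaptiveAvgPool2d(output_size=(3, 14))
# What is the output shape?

Input shape: (22, 71, 70, 105)
Output shape: (22, 71, 3, 14)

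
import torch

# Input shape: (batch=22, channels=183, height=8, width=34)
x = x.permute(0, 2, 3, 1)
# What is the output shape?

Input shape: (22, 183, 8, 34)
Output shape: (22, 8, 34, 183)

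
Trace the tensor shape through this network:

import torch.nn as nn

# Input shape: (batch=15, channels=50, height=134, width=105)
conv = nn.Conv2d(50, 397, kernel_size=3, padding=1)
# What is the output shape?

Input shape: (15, 50, 134, 105)
Output shape: (15, 397, 134, 105)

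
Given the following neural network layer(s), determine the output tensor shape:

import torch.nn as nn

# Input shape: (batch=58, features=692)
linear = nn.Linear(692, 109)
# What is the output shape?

Input shape: (58, 692)
Output shape: (58, 109)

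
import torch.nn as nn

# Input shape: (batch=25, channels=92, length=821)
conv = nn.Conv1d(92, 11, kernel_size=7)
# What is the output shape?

Input shape: (25, 92, 821)
Output shape: (25, 11, 815)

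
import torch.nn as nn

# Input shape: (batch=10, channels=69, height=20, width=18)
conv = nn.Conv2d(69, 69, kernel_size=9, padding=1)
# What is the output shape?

Input shape: (10, 69, 20, 18)
Output shape: (10, 69, 14, 12)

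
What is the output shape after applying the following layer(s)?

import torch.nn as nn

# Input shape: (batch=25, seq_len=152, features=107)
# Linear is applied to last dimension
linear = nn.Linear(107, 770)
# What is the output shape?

Input shape: (25, 152, 107)
Output shape: (25, 152, 770)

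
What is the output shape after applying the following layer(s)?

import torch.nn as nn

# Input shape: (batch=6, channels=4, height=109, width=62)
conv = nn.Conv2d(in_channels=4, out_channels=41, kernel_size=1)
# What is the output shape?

Input shape: (6, 4, 109, 62)
Output shape: (6, 41, 109, 62)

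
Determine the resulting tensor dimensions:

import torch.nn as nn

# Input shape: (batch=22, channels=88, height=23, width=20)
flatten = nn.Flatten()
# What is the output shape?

Input shape: (22, 88, 23, 20)
Output shape: (22, 40480)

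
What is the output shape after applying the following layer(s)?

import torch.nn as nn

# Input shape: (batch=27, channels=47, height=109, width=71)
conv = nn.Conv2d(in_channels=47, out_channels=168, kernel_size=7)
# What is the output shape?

Input shape: (27, 47, 109, 71)
Output shape: (27, 168, 103, 65)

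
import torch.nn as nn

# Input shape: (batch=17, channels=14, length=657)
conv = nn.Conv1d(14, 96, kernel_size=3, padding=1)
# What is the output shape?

Input shape: (17, 14, 657)
Output shape: (17, 96, 657)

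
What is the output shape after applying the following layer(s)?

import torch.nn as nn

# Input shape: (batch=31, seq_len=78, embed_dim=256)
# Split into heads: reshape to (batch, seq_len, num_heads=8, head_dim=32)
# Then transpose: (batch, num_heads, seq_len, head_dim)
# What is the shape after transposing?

Input shape: (31, 78, 256)
  -> after reshape: (31, 78, 8, 32)
Output shape: (31, 8, 78, 32)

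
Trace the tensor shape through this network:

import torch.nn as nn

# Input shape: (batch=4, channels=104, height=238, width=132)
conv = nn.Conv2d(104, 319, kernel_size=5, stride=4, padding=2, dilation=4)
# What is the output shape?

Input shape: (4, 104, 238, 132)
Output shape: (4, 319, 57, 30)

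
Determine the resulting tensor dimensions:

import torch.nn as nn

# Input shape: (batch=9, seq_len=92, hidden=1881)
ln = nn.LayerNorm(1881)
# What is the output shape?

Input shape: (9, 92, 1881)
Output shape: (9, 92, 1881)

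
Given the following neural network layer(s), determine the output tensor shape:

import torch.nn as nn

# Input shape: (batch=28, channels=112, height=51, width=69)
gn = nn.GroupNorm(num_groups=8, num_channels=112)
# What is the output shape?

Input shape: (28, 112, 51, 69)
Output shape: (28, 112, 51, 69)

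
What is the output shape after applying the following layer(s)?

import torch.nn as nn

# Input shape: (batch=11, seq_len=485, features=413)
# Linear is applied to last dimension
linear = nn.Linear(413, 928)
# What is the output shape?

Input shape: (11, 485, 413)
Output shape: (11, 485, 928)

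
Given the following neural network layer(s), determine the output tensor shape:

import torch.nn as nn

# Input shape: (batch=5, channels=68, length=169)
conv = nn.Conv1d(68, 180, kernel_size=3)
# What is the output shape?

Input shape: (5, 68, 169)
Output shape: (5, 180, 167)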